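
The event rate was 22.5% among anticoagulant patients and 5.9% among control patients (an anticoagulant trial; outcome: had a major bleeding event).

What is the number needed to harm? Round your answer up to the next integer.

7

absolute risk difference = 0.166000
1 / 0.166000 = 6.024 → round up → 7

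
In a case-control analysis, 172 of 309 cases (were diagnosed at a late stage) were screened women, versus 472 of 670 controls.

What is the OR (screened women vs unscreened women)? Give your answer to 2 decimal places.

OR = (172 × 198) / (472 × 137) = 34056/64664 ≈ 0.53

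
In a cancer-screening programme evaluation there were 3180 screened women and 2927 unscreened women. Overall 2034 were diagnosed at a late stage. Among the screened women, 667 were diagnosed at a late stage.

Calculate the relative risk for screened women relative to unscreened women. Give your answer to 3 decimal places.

0.449

screened women without the outcome: 3180 − 667 = 2513
unscreened women with the outcome: 2034 − 667 = 1367
unscreened women without the outcome: 2927 − 1367 = 1560
risk, screened women = 667/3180 = 0.2097
risk, unscreened women = 1367/2927 = 0.4670
RR = 0.2097 / 0.4670 = 0.449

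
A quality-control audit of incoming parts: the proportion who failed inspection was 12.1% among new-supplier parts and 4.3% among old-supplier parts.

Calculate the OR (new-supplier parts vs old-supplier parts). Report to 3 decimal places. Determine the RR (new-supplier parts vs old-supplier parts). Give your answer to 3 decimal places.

OR = 3.064; RR = 2.814

odds, new-supplier parts = 0.12100/0.87900 = 0.13766
odds, old-supplier parts = 0.04300/0.95700 = 0.04493
OR = 0.13766 / 0.04493 = 3.064
RR = 0.12100 / 0.04300 = 2.814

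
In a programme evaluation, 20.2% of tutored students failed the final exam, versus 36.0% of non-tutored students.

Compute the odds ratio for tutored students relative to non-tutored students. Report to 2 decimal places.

0.45

odds, tutored students = 0.2020/0.7980 = 0.2531
odds, non-tutored students = 0.3600/0.6400 = 0.5625
OR = 0.2531 / 0.5625 = 0.45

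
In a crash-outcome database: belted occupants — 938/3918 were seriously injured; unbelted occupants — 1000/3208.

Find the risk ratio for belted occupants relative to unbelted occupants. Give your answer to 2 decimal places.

risk, belted occupants = 938/3918 = 0.2394
risk, unbelted occupants = 1000/3208 = 0.3117
RR = 0.2394 / 0.3117 = 0.77

0.77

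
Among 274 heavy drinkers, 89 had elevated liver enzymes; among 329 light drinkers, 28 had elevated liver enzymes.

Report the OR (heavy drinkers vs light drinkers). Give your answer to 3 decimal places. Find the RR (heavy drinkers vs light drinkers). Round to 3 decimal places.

OR = (89 × 301) / (185 × 28) = 26789/5180 ≈ 5.172
risk, heavy drinkers = 89/274 = 0.3248
risk, light drinkers = 28/329 = 0.0851
RR = 0.3248 / 0.0851 = 3.817

OR = 5.172; RR = 3.817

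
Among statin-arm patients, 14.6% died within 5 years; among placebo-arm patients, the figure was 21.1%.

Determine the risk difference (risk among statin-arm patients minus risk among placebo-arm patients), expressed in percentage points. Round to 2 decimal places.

risk difference = 0.1460 − 0.2110 = -0.0650 → -6.50 percentage points

RD = -6.50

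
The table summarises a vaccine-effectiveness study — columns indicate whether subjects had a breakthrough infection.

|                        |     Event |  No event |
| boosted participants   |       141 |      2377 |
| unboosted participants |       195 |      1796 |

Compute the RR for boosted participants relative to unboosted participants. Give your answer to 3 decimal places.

risk, boosted participants = 141/2518 = 0.0560
risk, unboosted participants = 195/1991 = 0.0979
RR = 0.0560 / 0.0979 = 0.572

RR = 0.572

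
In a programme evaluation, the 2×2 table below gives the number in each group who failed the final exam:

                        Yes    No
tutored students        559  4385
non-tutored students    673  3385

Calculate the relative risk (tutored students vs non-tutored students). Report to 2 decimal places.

0.68

risk, tutored students = 559/4944 = 0.1131
risk, non-tutored students = 673/4058 = 0.1658
RR = 0.1131 / 0.1658 = 0.68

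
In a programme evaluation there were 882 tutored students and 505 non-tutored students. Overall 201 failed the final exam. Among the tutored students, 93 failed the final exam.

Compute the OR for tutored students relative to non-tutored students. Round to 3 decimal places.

OR: 0.433

tutored students without the outcome: 882 − 93 = 789
non-tutored students with the outcome: 201 − 93 = 108
non-tutored students without the outcome: 505 − 108 = 397
OR = (93 × 397) / (789 × 108) = 36921/85212 ≈ 0.433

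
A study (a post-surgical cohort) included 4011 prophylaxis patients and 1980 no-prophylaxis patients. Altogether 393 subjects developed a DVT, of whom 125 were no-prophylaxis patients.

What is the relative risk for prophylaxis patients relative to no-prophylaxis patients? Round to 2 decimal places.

prophylaxis patients with the outcome: 393 − 125 = 268
prophylaxis patients without the outcome: 4011 − 268 = 3743
no-prophylaxis patients without the outcome: 1980 − 125 = 1855
risk, prophylaxis patients = 268/4011 = 0.0668
risk, no-prophylaxis patients = 125/1980 = 0.0631
RR = 0.0668 / 0.0631 = 1.06

1.06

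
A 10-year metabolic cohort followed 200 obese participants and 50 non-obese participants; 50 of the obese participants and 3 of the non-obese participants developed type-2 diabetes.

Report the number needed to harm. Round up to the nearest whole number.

risk, obese participants = 50/200 = 0.250000
risk, non-obese participants = 3/50 = 0.060000
absolute risk difference = 0.190000
1 / 0.190000 = 5.263 → round up → 6

6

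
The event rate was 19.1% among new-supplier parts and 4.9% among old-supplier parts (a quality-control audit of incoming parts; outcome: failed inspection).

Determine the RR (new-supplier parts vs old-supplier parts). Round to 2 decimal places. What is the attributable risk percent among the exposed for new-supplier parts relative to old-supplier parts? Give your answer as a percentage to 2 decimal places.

RR = 0.19100 / 0.04900 = 3.90
AR% = (0.19100 − 0.04900) / 0.19100 = 0.7435 → 74.35%

RR = 3.90; AR% = 74.35%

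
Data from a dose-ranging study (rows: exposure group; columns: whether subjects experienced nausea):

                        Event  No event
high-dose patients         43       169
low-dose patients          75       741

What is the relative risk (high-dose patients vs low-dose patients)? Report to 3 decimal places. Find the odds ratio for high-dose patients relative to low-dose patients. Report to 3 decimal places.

risk, high-dose patients = 43/212 = 0.2028
risk, low-dose patients = 75/816 = 0.0919
RR = 0.2028 / 0.0919 = 2.207
OR = (43 × 741) / (169 × 75) = 31863/12675 ≈ 2.514

RR = 2.207; OR = 2.514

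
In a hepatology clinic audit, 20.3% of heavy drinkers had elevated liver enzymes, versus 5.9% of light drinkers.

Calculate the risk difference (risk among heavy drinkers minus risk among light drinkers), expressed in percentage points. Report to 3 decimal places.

risk difference = 0.2030 − 0.0590 = 0.1440 → 14.400 percentage points

14.400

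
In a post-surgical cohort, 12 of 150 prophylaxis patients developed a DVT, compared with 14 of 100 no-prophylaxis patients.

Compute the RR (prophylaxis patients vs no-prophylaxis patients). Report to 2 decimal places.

RR: 0.57

risk, prophylaxis patients = 12/150 = 0.0800
risk, no-prophylaxis patients = 14/100 = 0.1400
RR = 0.0800 / 0.1400 = 0.57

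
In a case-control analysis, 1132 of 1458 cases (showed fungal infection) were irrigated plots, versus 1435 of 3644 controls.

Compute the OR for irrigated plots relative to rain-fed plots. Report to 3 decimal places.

OR = (1132 × 2209) / (1435 × 326) = 2500588/467810 ≈ 5.345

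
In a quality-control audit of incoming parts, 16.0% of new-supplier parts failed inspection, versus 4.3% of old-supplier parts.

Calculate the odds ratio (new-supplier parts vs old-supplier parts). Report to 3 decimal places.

odds, new-supplier parts = 0.16000/0.84000 = 0.19048
odds, old-supplier parts = 0.04300/0.95700 = 0.04493
OR = 0.19048 / 0.04493 = 4.239

OR: 4.239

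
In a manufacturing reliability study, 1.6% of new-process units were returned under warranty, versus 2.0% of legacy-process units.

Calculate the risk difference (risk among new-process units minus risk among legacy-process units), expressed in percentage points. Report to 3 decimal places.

RD = -0.400

risk difference = 0.01600 − 0.02000 = -0.00400 → -0.400 percentage points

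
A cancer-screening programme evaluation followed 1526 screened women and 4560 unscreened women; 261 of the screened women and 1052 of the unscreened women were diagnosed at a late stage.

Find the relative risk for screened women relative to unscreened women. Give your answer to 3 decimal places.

RR = 0.741

risk, screened women = 261/1526 = 0.1710
risk, unscreened women = 1052/4560 = 0.2307
RR = 0.1710 / 0.2307 = 0.741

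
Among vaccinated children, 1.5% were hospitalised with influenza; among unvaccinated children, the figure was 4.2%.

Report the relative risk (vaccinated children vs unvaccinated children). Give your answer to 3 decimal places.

RR = 0.01500 / 0.04200 = 0.357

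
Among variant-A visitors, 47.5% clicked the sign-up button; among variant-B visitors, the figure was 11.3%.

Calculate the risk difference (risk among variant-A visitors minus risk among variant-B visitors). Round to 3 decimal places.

risk difference = 0.4750 − 0.1130 = 0.362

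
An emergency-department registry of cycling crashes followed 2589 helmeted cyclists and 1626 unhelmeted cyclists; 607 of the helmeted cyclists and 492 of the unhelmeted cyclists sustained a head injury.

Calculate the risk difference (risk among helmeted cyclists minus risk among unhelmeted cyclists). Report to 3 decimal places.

RD: -0.068

risk, helmeted cyclists = 607/2589 = 0.2345
risk, unhelmeted cyclists = 492/1626 = 0.3026
risk difference = 0.2345 − 0.3026 = -0.068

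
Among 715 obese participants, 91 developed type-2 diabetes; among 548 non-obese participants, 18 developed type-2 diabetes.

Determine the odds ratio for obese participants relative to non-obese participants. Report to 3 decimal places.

OR: 4.294

odds, obese participants = 91/624 = 0.14583
odds, non-obese participants = 18/530 = 0.03396
OR = 0.14583 / 0.03396 = 4.294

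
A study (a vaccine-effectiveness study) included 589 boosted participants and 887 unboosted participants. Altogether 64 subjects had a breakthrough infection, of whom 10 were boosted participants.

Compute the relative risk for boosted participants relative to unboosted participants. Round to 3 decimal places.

RR ≈ 0.279

boosted participants without the outcome: 589 − 10 = 579
unboosted participants with the outcome: 64 − 10 = 54
unboosted participants without the outcome: 887 − 54 = 833
risk, boosted participants = 10/589 = 0.01698
risk, unboosted participants = 54/887 = 0.06088
RR = 0.01698 / 0.06088 = 0.279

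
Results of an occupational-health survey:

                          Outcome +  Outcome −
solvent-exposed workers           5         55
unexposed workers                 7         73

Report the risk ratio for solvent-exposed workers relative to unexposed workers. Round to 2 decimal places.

0.95

risk, solvent-exposed workers = 5/60 = 0.0833
risk, unexposed workers = 7/80 = 0.0875
RR = 0.0833 / 0.0875 = 0.95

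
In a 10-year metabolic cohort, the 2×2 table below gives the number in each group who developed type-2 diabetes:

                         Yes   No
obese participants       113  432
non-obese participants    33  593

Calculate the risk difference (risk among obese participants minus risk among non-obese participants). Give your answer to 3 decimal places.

risk, obese participants = 113/545 = 0.2073
risk, non-obese participants = 33/626 = 0.0527
risk difference = 0.2073 − 0.0527 = 0.155

0.155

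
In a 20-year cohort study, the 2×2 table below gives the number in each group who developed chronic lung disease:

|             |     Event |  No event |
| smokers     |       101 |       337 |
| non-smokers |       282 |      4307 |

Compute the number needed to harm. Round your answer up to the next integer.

NNH = 6

risk, smokers = 101/438 = 0.230594
risk, non-smokers = 282/4589 = 0.061451
absolute risk difference = 0.169142
1 / 0.169142 = 5.912 → round up → 6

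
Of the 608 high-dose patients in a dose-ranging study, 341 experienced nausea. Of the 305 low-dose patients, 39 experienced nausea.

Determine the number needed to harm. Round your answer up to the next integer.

3

risk, high-dose patients = 341/608 = 0.560855
risk, low-dose patients = 39/305 = 0.127869
absolute risk difference = 0.432986
1 / 0.432986 = 2.310 → round up → 3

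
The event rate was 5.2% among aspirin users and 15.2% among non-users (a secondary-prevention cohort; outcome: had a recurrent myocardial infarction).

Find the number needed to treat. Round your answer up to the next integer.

absolute risk difference = 0.100000
1 / 0.100000 = 10.000 → round up → 10

NNT: 10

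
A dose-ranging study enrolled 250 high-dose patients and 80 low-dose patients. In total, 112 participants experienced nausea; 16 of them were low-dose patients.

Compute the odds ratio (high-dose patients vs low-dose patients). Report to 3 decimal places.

OR ≈ 2.494

high-dose patients with the outcome: 112 − 16 = 96
high-dose patients without the outcome: 250 − 96 = 154
low-dose patients without the outcome: 80 − 16 = 64
OR = (96 × 64) / (154 × 16) = 6144/2464 ≈ 2.494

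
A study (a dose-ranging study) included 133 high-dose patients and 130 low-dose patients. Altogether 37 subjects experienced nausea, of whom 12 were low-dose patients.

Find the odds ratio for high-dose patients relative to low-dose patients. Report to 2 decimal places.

2.28

high-dose patients with the outcome: 37 − 12 = 25
high-dose patients without the outcome: 133 − 25 = 108
low-dose patients without the outcome: 130 − 12 = 118
OR = (25 × 118) / (108 × 12) = 2950/1296 ≈ 2.28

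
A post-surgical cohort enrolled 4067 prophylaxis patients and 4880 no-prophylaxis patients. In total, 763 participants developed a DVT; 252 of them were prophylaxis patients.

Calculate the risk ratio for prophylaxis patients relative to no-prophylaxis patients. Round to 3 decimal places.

prophylaxis patients without the outcome: 4067 − 252 = 3815
no-prophylaxis patients with the outcome: 763 − 252 = 511
no-prophylaxis patients without the outcome: 4880 − 511 = 4369
risk, prophylaxis patients = 252/4067 = 0.0620
risk, no-prophylaxis patients = 511/4880 = 0.1047
RR = 0.0620 / 0.1047 = 0.592

RR ≈ 0.592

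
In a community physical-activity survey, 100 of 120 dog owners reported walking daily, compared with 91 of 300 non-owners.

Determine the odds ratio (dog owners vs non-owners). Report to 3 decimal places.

11.484

odds, dog owners = 100/20 = 5.0000
odds, non-owners = 91/209 = 0.4354
OR = 5.0000 / 0.4354 = 11.484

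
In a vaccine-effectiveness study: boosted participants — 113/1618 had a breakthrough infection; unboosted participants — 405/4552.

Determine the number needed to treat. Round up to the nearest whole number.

risk, boosted participants = 113/1618 = 0.069839
risk, unboosted participants = 405/4552 = 0.088972
absolute risk difference = 0.019133
1 / 0.019133 = 52.266 → round up → 53

53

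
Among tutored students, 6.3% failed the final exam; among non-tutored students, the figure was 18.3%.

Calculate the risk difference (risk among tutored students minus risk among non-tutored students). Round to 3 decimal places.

risk difference = 0.0630 − 0.1830 = -0.120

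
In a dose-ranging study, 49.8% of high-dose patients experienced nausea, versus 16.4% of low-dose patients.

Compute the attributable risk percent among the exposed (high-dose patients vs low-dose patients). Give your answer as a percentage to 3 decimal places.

AR% = (0.4980 − 0.1640) / 0.4980 = 0.6707 → 67.068%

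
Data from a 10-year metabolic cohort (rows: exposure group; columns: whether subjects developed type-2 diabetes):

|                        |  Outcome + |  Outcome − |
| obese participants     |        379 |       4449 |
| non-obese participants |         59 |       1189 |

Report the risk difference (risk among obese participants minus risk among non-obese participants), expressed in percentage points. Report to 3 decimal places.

RD ≈ 3.122

risk, obese participants = 379/4828 = 0.07850
risk, non-obese participants = 59/1248 = 0.04728
risk difference = 0.07850 − 0.04728 = 0.03122 → 3.122 percentage points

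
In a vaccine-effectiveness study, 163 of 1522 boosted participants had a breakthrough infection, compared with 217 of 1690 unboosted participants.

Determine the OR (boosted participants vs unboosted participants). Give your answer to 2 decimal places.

odds, boosted participants = 163/1359 = 0.1199
odds, unboosted participants = 217/1473 = 0.1473
OR = 0.1199 / 0.1473 = 0.81

0.81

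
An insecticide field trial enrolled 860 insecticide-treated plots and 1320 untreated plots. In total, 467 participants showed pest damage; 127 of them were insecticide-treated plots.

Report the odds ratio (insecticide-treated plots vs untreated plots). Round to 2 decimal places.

OR ≈ 0.50

insecticide-treated plots without the outcome: 860 − 127 = 733
untreated plots with the outcome: 467 − 127 = 340
untreated plots without the outcome: 1320 − 340 = 980
odds, insecticide-treated plots = 127/733 = 0.1733
odds, untreated plots = 340/980 = 0.3469
OR = 0.1733 / 0.3469 = 0.50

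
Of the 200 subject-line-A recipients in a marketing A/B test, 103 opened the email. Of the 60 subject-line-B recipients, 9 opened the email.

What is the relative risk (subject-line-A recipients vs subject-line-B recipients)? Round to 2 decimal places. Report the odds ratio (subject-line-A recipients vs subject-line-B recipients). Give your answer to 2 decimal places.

risk, subject-line-A recipients = 103/200 = 0.5150
risk, subject-line-B recipients = 9/60 = 0.1500
RR = 0.5150 / 0.1500 = 3.43
OR = (103 × 51) / (97 × 9) = 5253/873 ≈ 6.02

RR = 3.43; OR = 6.02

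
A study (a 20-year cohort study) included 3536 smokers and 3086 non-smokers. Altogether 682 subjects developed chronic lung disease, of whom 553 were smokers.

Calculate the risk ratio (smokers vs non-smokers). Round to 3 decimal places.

RR ≈ 3.741

smokers without the outcome: 3536 − 553 = 2983
non-smokers with the outcome: 682 − 553 = 129
non-smokers without the outcome: 3086 − 129 = 2957
risk, smokers = 553/3536 = 0.15639
risk, non-smokers = 129/3086 = 0.04180
RR = 0.15639 / 0.04180 = 3.741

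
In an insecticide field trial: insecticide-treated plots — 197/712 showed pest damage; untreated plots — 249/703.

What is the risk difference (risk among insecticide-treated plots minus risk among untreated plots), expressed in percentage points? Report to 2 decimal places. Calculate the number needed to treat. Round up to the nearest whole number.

risk, insecticide-treated plots = 197/712 = 0.2767
risk, untreated plots = 249/703 = 0.3542
risk difference = 0.2767 − 0.3542 = -0.0775 → -7.75 percentage points
absolute risk difference = 0.077511
1 / 0.077511 = 12.901 → round up → 13

RD = -7.75; NNT = 13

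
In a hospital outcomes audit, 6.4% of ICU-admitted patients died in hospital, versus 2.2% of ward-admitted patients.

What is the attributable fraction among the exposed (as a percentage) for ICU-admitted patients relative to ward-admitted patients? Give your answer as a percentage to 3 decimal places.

AR% = (0.06400 − 0.02200) / 0.06400 = 0.6562 → 65.625%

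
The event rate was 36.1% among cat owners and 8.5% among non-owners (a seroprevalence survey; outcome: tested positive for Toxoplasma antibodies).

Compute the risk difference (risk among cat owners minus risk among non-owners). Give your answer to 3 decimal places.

risk difference = 0.3610 − 0.0850 = 0.276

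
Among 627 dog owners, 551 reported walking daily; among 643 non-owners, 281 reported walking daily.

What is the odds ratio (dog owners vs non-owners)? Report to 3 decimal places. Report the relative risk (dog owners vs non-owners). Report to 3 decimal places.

OR = 9.340; RR = 2.011

odds, dog owners = 551/76 = 7.2500
odds, non-owners = 281/362 = 0.7762
OR = 7.2500 / 0.7762 = 9.340
risk, dog owners = 551/627 = 0.8788
risk, non-owners = 281/643 = 0.4370
RR = 0.8788 / 0.4370 = 2.011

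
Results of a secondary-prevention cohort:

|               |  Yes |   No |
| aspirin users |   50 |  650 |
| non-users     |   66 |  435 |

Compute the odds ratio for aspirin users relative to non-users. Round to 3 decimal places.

odds, aspirin users = 50/650 = 0.0769
odds, non-users = 66/435 = 0.1517
OR = 0.0769 / 0.1517 = 0.507

OR: 0.507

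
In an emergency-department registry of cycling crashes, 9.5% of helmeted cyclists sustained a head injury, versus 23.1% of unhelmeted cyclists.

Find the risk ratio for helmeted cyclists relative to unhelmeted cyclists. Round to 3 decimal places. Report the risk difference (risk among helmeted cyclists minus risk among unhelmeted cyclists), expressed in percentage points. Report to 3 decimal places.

RR = 0.0950 / 0.2310 = 0.411
risk difference = 0.0950 − 0.2310 = -0.1360 → -13.600 percentage points

RR = 0.411; RD = -13.600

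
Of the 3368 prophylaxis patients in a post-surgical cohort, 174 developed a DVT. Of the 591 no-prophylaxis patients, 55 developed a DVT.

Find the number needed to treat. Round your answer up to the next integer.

risk, prophylaxis patients = 174/3368 = 0.051663
risk, no-prophylaxis patients = 55/591 = 0.093063
absolute risk difference = 0.041400
1 / 0.041400 = 24.155 → round up → 25

25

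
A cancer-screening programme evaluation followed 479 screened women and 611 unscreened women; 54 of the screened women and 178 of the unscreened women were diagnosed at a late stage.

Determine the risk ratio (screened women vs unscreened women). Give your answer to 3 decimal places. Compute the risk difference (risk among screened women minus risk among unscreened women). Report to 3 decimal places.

RR = 0.387; RD = -0.179

risk, screened women = 54/479 = 0.1127
risk, unscreened women = 178/611 = 0.2913
RR = 0.1127 / 0.2913 = 0.387
risk difference = 0.1127 − 0.2913 = -0.179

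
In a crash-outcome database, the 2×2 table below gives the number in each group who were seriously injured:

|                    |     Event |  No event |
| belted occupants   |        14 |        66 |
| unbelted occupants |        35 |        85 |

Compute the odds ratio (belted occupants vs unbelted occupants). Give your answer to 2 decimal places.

OR = (14 × 85) / (66 × 35) = 1190/2310 ≈ 0.52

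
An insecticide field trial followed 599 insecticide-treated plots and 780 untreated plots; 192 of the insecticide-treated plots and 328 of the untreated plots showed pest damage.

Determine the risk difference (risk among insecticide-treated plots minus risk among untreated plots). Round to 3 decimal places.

risk, insecticide-treated plots = 192/599 = 0.3205
risk, untreated plots = 328/780 = 0.4205
risk difference = 0.3205 − 0.4205 = -0.100

RD = -0.100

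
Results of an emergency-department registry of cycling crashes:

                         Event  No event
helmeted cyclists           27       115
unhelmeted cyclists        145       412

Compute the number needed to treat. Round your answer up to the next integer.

15

risk, helmeted cyclists = 27/142 = 0.190141
risk, unhelmeted cyclists = 145/557 = 0.260323
absolute risk difference = 0.070182
1 / 0.070182 = 14.249 → round up → 15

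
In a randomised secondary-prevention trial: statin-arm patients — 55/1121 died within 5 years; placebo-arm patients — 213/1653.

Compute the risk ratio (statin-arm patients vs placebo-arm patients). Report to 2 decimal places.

0.38

risk, statin-arm patients = 55/1121 = 0.04906
risk, placebo-arm patients = 213/1653 = 0.12886
RR = 0.04906 / 0.12886 = 0.38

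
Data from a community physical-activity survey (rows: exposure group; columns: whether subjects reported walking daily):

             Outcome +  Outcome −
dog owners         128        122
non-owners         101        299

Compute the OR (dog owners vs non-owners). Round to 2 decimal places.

odds, dog owners = 128/122 = 1.0492
odds, non-owners = 101/299 = 0.3378
OR = 1.0492 / 0.3378 = 3.11

3.11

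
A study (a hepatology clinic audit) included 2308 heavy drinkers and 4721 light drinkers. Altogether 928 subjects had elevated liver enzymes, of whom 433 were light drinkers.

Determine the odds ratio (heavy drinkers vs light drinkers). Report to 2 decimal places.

heavy drinkers with the outcome: 928 − 433 = 495
heavy drinkers without the outcome: 2308 − 495 = 1813
light drinkers without the outcome: 4721 − 433 = 4288
OR = (495 × 4288) / (1813 × 433) = 2122560/785029 ≈ 2.70

OR: 2.70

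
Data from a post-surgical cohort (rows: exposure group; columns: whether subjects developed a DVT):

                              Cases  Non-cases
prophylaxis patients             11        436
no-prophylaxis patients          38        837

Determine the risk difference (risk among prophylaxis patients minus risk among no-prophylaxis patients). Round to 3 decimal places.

-0.019

risk, prophylaxis patients = 11/447 = 0.02461
risk, no-prophylaxis patients = 38/875 = 0.04343
risk difference = 0.02461 − 0.04343 = -0.019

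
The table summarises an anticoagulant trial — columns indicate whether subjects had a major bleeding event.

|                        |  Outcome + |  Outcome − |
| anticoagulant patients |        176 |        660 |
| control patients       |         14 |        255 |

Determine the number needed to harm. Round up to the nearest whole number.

7

risk, anticoagulant patients = 176/836 = 0.210526
risk, control patients = 14/269 = 0.052045
absolute risk difference = 0.158482
1 / 0.158482 = 6.310 → round up → 7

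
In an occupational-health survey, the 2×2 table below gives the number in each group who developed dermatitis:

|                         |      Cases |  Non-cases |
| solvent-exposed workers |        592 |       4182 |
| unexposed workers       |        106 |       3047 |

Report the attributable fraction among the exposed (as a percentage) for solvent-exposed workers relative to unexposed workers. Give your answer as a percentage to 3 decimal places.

risk, solvent-exposed workers = 592/4774 = 0.12401
risk, unexposed workers = 106/3153 = 0.03362
AR% = (0.12401 − 0.03362) / 0.12401 = 0.7289 → 72.889%

AR%: 72.889%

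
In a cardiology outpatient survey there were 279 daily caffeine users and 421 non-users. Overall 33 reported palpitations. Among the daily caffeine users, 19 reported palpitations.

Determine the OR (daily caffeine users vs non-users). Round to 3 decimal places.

daily caffeine users without the outcome: 279 − 19 = 260
non-users with the outcome: 33 − 19 = 14
non-users without the outcome: 421 − 14 = 407
odds, daily caffeine users = 19/260 = 0.07308
odds, non-users = 14/407 = 0.03440
OR = 0.07308 / 0.03440 = 2.124

2.124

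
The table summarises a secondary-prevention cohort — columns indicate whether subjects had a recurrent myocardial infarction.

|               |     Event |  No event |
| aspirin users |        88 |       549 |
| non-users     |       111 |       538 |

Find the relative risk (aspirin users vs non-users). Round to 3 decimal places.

RR: 0.808

risk, aspirin users = 88/637 = 0.1381
risk, non-users = 111/649 = 0.1710
RR = 0.1381 / 0.1710 = 0.808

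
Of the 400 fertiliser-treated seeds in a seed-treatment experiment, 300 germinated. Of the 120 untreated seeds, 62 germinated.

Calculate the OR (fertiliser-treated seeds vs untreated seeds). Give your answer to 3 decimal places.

2.806

odds, fertiliser-treated seeds = 300/100 = 3.0000
odds, untreated seeds = 62/58 = 1.0690
OR = 3.0000 / 1.0690 = 2.806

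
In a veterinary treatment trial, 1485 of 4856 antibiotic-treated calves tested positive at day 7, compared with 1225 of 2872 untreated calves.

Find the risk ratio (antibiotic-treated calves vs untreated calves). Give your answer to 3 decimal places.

RR: 0.717

risk, antibiotic-treated calves = 1485/4856 = 0.3058
risk, untreated calves = 1225/2872 = 0.4265
RR = 0.3058 / 0.4265 = 0.717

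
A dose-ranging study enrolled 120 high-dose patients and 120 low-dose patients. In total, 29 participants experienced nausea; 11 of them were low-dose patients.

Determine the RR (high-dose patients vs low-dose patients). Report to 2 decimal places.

high-dose patients with the outcome: 29 − 11 = 18
high-dose patients without the outcome: 120 − 18 = 102
low-dose patients without the outcome: 120 − 11 = 109
risk, high-dose patients = 18/120 = 0.1500
risk, low-dose patients = 11/120 = 0.0917
RR = 0.1500 / 0.0917 = 1.64

1.64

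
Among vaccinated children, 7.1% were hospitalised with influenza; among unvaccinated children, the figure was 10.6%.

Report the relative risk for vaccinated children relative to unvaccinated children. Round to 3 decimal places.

RR = 0.0710 / 0.1060 = 0.670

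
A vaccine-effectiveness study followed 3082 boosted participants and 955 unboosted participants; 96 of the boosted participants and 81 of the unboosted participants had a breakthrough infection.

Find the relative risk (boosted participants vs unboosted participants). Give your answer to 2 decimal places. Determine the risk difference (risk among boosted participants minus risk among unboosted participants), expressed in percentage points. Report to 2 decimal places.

RR = 0.37; RD = -5.37

risk, boosted participants = 96/3082 = 0.03115
risk, unboosted participants = 81/955 = 0.08482
RR = 0.03115 / 0.08482 = 0.37
risk difference = 0.03115 − 0.08482 = -0.05367 → -5.37 percentage points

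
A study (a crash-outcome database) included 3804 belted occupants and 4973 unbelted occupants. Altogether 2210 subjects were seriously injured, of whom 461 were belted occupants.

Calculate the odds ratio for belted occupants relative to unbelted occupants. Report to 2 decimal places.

OR ≈ 0.25

belted occupants without the outcome: 3804 − 461 = 3343
unbelted occupants with the outcome: 2210 − 461 = 1749
unbelted occupants without the outcome: 4973 − 1749 = 3224
odds, belted occupants = 461/3343 = 0.1379
odds, unbelted occupants = 1749/3224 = 0.5425
OR = 0.1379 / 0.5425 = 0.25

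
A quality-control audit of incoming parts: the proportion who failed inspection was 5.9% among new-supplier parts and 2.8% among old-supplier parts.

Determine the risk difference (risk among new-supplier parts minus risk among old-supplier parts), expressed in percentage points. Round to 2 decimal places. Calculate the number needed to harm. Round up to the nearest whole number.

risk difference = 0.05900 − 0.02800 = 0.03100 → 3.10 percentage points
absolute risk difference = 0.031000
1 / 0.031000 = 32.258 → round up → 33

RD = 3.10; NNH = 33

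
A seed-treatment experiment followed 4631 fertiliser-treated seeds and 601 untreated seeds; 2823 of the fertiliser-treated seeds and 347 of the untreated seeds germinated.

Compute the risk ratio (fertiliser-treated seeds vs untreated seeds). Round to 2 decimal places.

RR = 1.06

risk, fertiliser-treated seeds = 2823/4631 = 0.6096
risk, untreated seeds = 347/601 = 0.5774
RR = 0.6096 / 0.5774 = 1.06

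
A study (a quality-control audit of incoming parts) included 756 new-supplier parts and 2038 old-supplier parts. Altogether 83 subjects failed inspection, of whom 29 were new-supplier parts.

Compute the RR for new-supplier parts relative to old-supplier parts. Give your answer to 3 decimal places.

new-supplier parts without the outcome: 756 − 29 = 727
old-supplier parts with the outcome: 83 − 29 = 54
old-supplier parts without the outcome: 2038 − 54 = 1984
risk, new-supplier parts = 29/756 = 0.03836
risk, old-supplier parts = 54/2038 = 0.02650
RR = 0.03836 / 0.02650 = 1.448

RR ≈ 1.448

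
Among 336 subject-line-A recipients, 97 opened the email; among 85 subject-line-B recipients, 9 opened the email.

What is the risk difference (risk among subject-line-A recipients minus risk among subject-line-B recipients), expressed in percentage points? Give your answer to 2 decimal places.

18.28

risk, subject-line-A recipients = 97/336 = 0.2887
risk, subject-line-B recipients = 9/85 = 0.1059
risk difference = 0.2887 − 0.1059 = 0.1828 → 18.28 percentage points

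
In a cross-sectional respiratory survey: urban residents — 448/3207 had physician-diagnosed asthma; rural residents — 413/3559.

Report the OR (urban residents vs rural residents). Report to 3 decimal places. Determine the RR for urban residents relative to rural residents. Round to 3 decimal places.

OR = 1.237; RR = 1.204

OR = (448 × 3146) / (2759 × 413) = 1409408/1139467 ≈ 1.237
risk, urban residents = 448/3207 = 0.1397
risk, rural residents = 413/3559 = 0.1160
RR = 0.1397 / 0.1160 = 1.204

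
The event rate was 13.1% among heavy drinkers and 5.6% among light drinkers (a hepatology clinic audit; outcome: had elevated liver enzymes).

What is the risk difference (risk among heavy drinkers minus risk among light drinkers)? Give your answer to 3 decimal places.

risk difference = 0.1310 − 0.0560 = 0.075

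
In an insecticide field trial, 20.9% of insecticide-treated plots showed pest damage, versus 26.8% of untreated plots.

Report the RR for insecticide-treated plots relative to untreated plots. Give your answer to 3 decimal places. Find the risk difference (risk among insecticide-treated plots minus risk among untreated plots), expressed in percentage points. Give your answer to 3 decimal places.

RR = 0.2090 / 0.2680 = 0.780
risk difference = 0.2090 − 0.2680 = -0.0590 → -5.900 percentage points

RR = 0.780; RD = -5.900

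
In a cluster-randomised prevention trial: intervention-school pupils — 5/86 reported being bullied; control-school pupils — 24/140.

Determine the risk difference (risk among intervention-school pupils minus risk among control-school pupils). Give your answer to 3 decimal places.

risk, intervention-school pupils = 5/86 = 0.0581
risk, control-school pupils = 24/140 = 0.1714
risk difference = 0.0581 − 0.1714 = -0.113

-0.113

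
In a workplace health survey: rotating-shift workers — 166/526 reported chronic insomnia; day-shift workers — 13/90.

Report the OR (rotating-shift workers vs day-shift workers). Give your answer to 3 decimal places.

OR = (166 × 77) / (360 × 13) = 12782/4680 ≈ 2.731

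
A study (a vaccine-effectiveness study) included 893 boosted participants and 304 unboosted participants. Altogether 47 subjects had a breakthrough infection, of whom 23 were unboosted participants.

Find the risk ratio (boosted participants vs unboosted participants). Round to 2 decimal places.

RR: 0.36

boosted participants with the outcome: 47 − 23 = 24
boosted participants without the outcome: 893 − 24 = 869
unboosted participants without the outcome: 304 − 23 = 281
risk, boosted participants = 24/893 = 0.02688
risk, unboosted participants = 23/304 = 0.07566
RR = 0.02688 / 0.07566 = 0.36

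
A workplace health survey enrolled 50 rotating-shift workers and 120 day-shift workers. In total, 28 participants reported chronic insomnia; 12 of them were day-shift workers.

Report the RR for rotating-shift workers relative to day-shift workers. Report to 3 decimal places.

rotating-shift workers with the outcome: 28 − 12 = 16
rotating-shift workers without the outcome: 50 − 16 = 34
day-shift workers without the outcome: 120 − 12 = 108
risk, rotating-shift workers = 16/50 = 0.3200
risk, day-shift workers = 12/120 = 0.1000
RR = 0.3200 / 0.1000 = 3.200

3.200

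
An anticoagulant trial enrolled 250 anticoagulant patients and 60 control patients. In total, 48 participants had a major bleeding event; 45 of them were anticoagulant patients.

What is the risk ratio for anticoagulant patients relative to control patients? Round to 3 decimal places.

anticoagulant patients without the outcome: 250 − 45 = 205
control patients with the outcome: 48 − 45 = 3
control patients without the outcome: 60 − 3 = 57
risk, anticoagulant patients = 45/250 = 0.1800
risk, control patients = 3/60 = 0.0500
RR = 0.1800 / 0.0500 = 3.600

3.600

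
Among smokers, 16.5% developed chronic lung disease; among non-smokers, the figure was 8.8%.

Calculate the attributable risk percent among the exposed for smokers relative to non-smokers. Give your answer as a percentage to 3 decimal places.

AR% = (0.1650 − 0.0880) / 0.1650 = 0.4667 → 46.667%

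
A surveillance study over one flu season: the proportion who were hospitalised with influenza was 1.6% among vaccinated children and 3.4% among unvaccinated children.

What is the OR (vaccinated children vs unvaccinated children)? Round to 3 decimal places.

odds, vaccinated children = 0.01600/0.98400 = 0.01626
odds, unvaccinated children = 0.03400/0.96600 = 0.03520
OR = 0.01626 / 0.03520 = 0.462

OR ≈ 0.462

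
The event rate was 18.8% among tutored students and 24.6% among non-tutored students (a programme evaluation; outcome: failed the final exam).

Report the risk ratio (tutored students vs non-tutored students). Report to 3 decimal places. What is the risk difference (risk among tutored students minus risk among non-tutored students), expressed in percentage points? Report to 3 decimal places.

RR = 0.1880 / 0.2460 = 0.764
risk difference = 0.1880 − 0.2460 = -0.0580 → -5.800 percentage points

RR = 0.764; RD = -5.800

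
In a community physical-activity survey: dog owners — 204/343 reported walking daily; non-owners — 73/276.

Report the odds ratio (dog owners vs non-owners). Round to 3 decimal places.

odds, dog owners = 204/139 = 1.4676
odds, non-owners = 73/203 = 0.3596
OR = 1.4676 / 0.3596 = 4.081

OR = 4.081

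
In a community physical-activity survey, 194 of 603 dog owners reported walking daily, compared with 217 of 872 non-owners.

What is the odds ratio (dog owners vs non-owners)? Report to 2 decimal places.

OR = (194 × 655) / (409 × 217) = 127070/88753 ≈ 1.43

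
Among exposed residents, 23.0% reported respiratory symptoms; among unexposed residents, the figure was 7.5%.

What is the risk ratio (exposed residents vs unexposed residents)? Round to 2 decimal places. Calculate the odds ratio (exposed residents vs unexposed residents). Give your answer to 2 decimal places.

RR = 3.07; OR = 3.68

RR = 0.2300 / 0.0750 = 3.07
odds, exposed residents = 0.2300/0.7700 = 0.2987
odds, unexposed residents = 0.0750/0.9250 = 0.0811
OR = 0.2987 / 0.0811 = 3.68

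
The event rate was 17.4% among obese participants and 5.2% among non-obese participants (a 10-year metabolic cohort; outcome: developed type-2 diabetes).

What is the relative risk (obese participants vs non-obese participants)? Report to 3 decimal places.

RR = 0.1740 / 0.0520 = 3.346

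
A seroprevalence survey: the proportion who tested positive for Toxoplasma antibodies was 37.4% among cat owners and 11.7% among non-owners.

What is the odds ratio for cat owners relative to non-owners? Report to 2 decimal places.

odds, cat owners = 0.3740/0.6260 = 0.5974
odds, non-owners = 0.1170/0.8830 = 0.1325
OR = 0.5974 / 0.1325 = 4.51

OR = 4.51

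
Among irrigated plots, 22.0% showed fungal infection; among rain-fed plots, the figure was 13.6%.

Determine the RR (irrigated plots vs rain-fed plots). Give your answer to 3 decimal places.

RR = 0.2200 / 0.1360 = 1.618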